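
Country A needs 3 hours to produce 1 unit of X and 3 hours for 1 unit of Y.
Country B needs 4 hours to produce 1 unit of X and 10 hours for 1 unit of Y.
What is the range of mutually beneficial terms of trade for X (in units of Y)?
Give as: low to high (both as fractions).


Opportunity cost of X for Country A = hours_X / hours_Y = 3/3 = 1 units of Y
Opportunity cost of X for Country B = hours_X / hours_Y = 4/10 = 2/5 units of Y
Terms of trade must be between the two opportunity costs.
Range: 2/5 to 1

2/5 to 1


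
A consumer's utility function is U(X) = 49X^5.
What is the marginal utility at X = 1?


MU = dU/dX = 49*5*X^(5-1)
MU = 245*X^4
At X = 1:
MU = 245 * 1^4
MU = 245 * 1 = 245

245


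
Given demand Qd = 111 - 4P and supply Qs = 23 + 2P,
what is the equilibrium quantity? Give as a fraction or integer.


First find equilibrium price:
111 - 4P = 23 + 2P
P* = 88/6 = 44/3
Then substitute into demand:
Q* = 111 - 4 * 44/3 = 157/3

157/3


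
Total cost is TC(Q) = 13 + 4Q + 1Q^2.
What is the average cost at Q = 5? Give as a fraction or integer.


TC(5) = 13 + 4*5 + 1*5^2
TC(5) = 13 + 20 + 25 = 58
AC = TC/Q = 58/5 = 58/5

58/5


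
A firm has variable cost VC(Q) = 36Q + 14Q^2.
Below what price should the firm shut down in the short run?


AVC(Q) = VC(Q)/Q = 36 + 14Q
AVC is increasing in Q, so minimum AVC is at Q -> 0+.
Min AVC = 36
The firm should shut down if P < 36.

36


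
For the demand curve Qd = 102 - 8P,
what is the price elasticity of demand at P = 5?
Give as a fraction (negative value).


dQ/dP = -8
At P = 5: Q = 102 - 8*5 = 62
E = (dQ/dP)(P/Q) = (-8)(5/62) = -20/31

-20/31


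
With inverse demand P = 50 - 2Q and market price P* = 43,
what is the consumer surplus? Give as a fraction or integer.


Maximum willingness to pay (at Q=0): P_max = 50
Quantity demanded at P* = 43:
Q* = (50 - 43)/2 = 7/2
CS = (1/2) * Q* * (P_max - P*)
CS = (1/2) * 7/2 * (50 - 43)
CS = (1/2) * 7/2 * 7 = 49/4

49/4


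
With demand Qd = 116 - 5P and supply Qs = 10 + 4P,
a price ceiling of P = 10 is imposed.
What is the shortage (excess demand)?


At P = 10:
Qd = 116 - 5*10 = 66
Qs = 10 + 4*10 = 50
Shortage = Qd - Qs = 66 - 50 = 16

16


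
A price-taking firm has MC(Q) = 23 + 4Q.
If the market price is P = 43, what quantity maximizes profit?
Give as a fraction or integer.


In perfect competition, profit is maximized where P = MC.
43 = 23 + 4Q
20 = 4Q
Q* = 20/4 = 5

5


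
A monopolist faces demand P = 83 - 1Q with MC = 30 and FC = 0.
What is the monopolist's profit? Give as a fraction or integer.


MR = MC: 83 - 2Q = 30
Q* = 53/2
P* = 83 - 1*53/2 = 113/2
Profit = (P* - MC)*Q* - FC
= (113/2 - 30)*53/2 - 0
= 53/2*53/2 - 0
= 2809/4 - 0 = 2809/4

2809/4


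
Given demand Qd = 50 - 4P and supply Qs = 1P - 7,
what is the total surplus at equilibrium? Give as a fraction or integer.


Find equilibrium: 50 - 4P = 1P - 7
50 + 7 = 5P
P* = 57/5 = 57/5
Q* = 1*57/5 - 7 = 22/5
Inverse demand: P = 25/2 - Q/4, so P_max = 25/2
Inverse supply: P = 7 + Q/1, so P_min = 7
CS = (1/2) * 22/5 * (25/2 - 57/5) = 121/50
PS = (1/2) * 22/5 * (57/5 - 7) = 242/25
TS = CS + PS = 121/50 + 242/25 = 121/10

121/10


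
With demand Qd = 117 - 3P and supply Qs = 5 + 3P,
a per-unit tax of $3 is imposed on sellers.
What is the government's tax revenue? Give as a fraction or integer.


With tax on sellers, new supply: Qs' = 5 + 3(P - 3)
= 3P - 4
New equilibrium quantity:
Q_new = 113/2
Tax revenue = tax * Q_new = 3 * 113/2 = 339/2

339/2


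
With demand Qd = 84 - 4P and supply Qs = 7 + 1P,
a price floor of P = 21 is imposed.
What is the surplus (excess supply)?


At P = 21:
Qd = 84 - 4*21 = 0
Qs = 7 + 1*21 = 28
Surplus = Qs - Qd = 28 - 0 = 28

28


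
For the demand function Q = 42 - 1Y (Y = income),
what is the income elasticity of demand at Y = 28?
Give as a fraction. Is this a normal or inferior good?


dQ/dY = -1
At Y = 28: Q = 42 - 1*28 = 14
Ey = (dQ/dY)(Y/Q) = -1 * 28 / 14 = -2
Since Ey < 0, this is a inferior good.

-2 (inferior good)


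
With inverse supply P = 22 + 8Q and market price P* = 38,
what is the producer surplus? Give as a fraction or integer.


Minimum supply price (at Q=0): P_min = 22
Quantity supplied at P* = 38:
Q* = (38 - 22)/8 = 2
PS = (1/2) * Q* * (P* - P_min)
PS = (1/2) * 2 * (38 - 22)
PS = (1/2) * 2 * 16 = 16

16


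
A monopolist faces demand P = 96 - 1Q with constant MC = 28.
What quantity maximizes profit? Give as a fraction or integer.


TR = P*Q = (96 - 1Q)Q = 96Q - 1Q^2
MR = dTR/dQ = 96 - 2Q
Set MR = MC:
96 - 2Q = 28
68 = 2Q
Q* = 68/2 = 34

34


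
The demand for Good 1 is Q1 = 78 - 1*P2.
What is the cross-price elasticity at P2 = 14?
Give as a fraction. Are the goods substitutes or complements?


dQ1/dP2 = -1
At P2 = 14: Q1 = 78 - 1*14 = 64
Exy = (dQ1/dP2)(P2/Q1) = -1 * 14 / 64 = -7/32
Since Exy < 0, the goods are complements.

-7/32 (complements)


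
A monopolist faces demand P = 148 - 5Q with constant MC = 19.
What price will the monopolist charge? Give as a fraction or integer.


MR = 148 - 10Q
Set MR = MC: 148 - 10Q = 19
Q* = 129/10
Substitute into demand:
P* = 148 - 5*129/10 = 167/2

167/2


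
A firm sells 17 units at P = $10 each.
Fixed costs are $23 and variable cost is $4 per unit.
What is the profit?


Total Revenue = P * Q = 10 * 17 = $170
Total Cost = FC + VC*Q = 23 + 4*17 = $91
Profit = TR - TC = 170 - 91 = $79

$79


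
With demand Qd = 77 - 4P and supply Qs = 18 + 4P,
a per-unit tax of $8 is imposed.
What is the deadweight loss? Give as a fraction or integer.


Pre-tax equilibrium quantity: Q* = 95/2
Post-tax equilibrium quantity: Q_tax = 63/2
Reduction in quantity: Q* - Q_tax = 16
DWL = (1/2) * tax * (Q* - Q_tax)
DWL = (1/2) * 8 * 16 = 64

64


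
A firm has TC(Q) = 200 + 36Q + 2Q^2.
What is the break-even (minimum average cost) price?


AC(Q) = 200/Q + 36 + 2Q
To minimize: dAC/dQ = -200/Q^2 + 2 = 0
Q^2 = 200/2 = 100
Q* = 10
Min AC = 200/10 + 36 + 2*10
Min AC = 20 + 36 + 20 = 76

76


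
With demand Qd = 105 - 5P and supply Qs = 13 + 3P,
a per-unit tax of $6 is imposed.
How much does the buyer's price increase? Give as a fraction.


With a per-unit tax, the buyer's price increase depends on relative slopes.
Supply slope: d = 3, Demand slope: b = 5
Buyer's price increase = d * tax / (b + d)
= 3 * 6 / (5 + 3)
= 18 / 8 = 9/4

9/4


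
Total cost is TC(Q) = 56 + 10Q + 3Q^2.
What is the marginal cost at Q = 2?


MC = dTC/dQ = 10 + 2*3*Q
At Q = 2:
MC = 10 + 6*2
MC = 10 + 12 = 22

22


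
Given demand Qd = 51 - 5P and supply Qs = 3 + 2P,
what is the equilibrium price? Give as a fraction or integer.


At equilibrium, Qd = Qs.
51 - 5P = 3 + 2P
51 - 3 = 5P + 2P
48 = 7P
P* = 48/7 = 48/7

48/7


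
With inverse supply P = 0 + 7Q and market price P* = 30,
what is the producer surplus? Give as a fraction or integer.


Minimum supply price (at Q=0): P_min = 0
Quantity supplied at P* = 30:
Q* = (30 - 0)/7 = 30/7
PS = (1/2) * Q* * (P* - P_min)
PS = (1/2) * 30/7 * (30 - 0)
PS = (1/2) * 30/7 * 30 = 450/7

450/7


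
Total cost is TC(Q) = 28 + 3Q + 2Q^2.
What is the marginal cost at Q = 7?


MC = dTC/dQ = 3 + 2*2*Q
At Q = 7:
MC = 3 + 4*7
MC = 3 + 28 = 31

31


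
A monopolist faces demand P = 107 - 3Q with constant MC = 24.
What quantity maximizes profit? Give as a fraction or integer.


TR = P*Q = (107 - 3Q)Q = 107Q - 3Q^2
MR = dTR/dQ = 107 - 6Q
Set MR = MC:
107 - 6Q = 24
83 = 6Q
Q* = 83/6 = 83/6

83/6


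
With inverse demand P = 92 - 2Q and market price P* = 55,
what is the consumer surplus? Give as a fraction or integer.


Maximum willingness to pay (at Q=0): P_max = 92
Quantity demanded at P* = 55:
Q* = (92 - 55)/2 = 37/2
CS = (1/2) * Q* * (P_max - P*)
CS = (1/2) * 37/2 * (92 - 55)
CS = (1/2) * 37/2 * 37 = 1369/4

1369/4


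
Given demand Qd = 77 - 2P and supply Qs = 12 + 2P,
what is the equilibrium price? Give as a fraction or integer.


At equilibrium, Qd = Qs.
77 - 2P = 12 + 2P
77 - 12 = 2P + 2P
65 = 4P
P* = 65/4 = 65/4

65/4


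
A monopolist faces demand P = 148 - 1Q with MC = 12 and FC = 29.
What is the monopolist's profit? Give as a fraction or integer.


MR = MC: 148 - 2Q = 12
Q* = 68
P* = 148 - 1*68 = 80
Profit = (P* - MC)*Q* - FC
= (80 - 12)*68 - 29
= 68*68 - 29
= 4624 - 29 = 4595

4595


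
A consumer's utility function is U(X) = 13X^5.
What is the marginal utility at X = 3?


MU = dU/dX = 13*5*X^(5-1)
MU = 65*X^4
At X = 3:
MU = 65 * 3^4
MU = 65 * 81 = 5265

5265


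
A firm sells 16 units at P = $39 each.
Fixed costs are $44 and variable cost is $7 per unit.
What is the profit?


Total Revenue = P * Q = 39 * 16 = $624
Total Cost = FC + VC*Q = 44 + 7*16 = $156
Profit = TR - TC = 624 - 156 = $468

$468


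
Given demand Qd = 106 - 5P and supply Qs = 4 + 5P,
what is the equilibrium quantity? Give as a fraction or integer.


First find equilibrium price:
106 - 5P = 4 + 5P
P* = 102/10 = 51/5
Then substitute into demand:
Q* = 106 - 5 * 51/5 = 55

55


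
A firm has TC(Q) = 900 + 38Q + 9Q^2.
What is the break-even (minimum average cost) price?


AC(Q) = 900/Q + 38 + 9Q
To minimize: dAC/dQ = -900/Q^2 + 9 = 0
Q^2 = 900/9 = 100
Q* = 10
Min AC = 900/10 + 38 + 9*10
Min AC = 90 + 38 + 90 = 218

218


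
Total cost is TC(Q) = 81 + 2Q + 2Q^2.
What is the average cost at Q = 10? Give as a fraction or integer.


TC(10) = 81 + 2*10 + 2*10^2
TC(10) = 81 + 20 + 200 = 301
AC = TC/Q = 301/10 = 301/10

301/10


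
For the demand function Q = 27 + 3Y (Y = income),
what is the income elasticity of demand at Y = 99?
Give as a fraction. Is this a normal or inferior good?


dQ/dY = 3
At Y = 99: Q = 27 + 3*99 = 324
Ey = (dQ/dY)(Y/Q) = 3 * 99 / 324 = 11/12
Since Ey > 0, this is a normal good.

11/12 (normal good)


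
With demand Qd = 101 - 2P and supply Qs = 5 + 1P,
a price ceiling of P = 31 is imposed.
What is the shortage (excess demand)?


At P = 31:
Qd = 101 - 2*31 = 39
Qs = 5 + 1*31 = 36
Shortage = Qd - Qs = 39 - 36 = 3

3


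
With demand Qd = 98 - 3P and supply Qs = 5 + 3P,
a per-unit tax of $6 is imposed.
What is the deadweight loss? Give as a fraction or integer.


Pre-tax equilibrium quantity: Q* = 103/2
Post-tax equilibrium quantity: Q_tax = 85/2
Reduction in quantity: Q* - Q_tax = 9
DWL = (1/2) * tax * (Q* - Q_tax)
DWL = (1/2) * 6 * 9 = 27

27


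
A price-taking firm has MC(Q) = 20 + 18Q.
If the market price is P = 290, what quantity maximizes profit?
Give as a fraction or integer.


In perfect competition, profit is maximized where P = MC.
290 = 20 + 18Q
270 = 18Q
Q* = 270/18 = 15

15


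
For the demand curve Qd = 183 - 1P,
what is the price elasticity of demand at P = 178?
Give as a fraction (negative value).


dQ/dP = -1
At P = 178: Q = 183 - 1*178 = 5
E = (dQ/dP)(P/Q) = (-1)(178/5) = -178/5

-178/5


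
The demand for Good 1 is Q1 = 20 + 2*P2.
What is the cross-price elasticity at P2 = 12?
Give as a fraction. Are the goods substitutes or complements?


dQ1/dP2 = 2
At P2 = 12: Q1 = 20 + 2*12 = 44
Exy = (dQ1/dP2)(P2/Q1) = 2 * 12 / 44 = 6/11
Since Exy > 0, the goods are substitutes.

6/11 (substitutes)


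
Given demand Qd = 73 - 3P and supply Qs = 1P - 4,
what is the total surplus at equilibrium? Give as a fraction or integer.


Find equilibrium: 73 - 3P = 1P - 4
73 + 4 = 4P
P* = 77/4 = 77/4
Q* = 1*77/4 - 4 = 61/4
Inverse demand: P = 73/3 - Q/3, so P_max = 73/3
Inverse supply: P = 4 + Q/1, so P_min = 4
CS = (1/2) * 61/4 * (73/3 - 77/4) = 3721/96
PS = (1/2) * 61/4 * (77/4 - 4) = 3721/32
TS = CS + PS = 3721/96 + 3721/32 = 3721/24

3721/24


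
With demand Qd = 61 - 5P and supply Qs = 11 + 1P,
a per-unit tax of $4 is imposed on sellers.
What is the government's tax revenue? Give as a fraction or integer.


With tax on sellers, new supply: Qs' = 11 + 1(P - 4)
= 7 + 1P
New equilibrium quantity:
Q_new = 16
Tax revenue = tax * Q_new = 4 * 16 = 64

64


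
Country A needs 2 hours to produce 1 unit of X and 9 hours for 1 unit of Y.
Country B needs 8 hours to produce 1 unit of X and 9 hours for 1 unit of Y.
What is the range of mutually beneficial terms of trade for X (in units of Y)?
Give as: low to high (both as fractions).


Opportunity cost of X for Country A = hours_X / hours_Y = 2/9 = 2/9 units of Y
Opportunity cost of X for Country B = hours_X / hours_Y = 8/9 = 8/9 units of Y
Terms of trade must be between the two opportunity costs.
Range: 2/9 to 8/9

2/9 to 8/9


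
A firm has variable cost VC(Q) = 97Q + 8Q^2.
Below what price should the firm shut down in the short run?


AVC(Q) = VC(Q)/Q = 97 + 8Q
AVC is increasing in Q, so minimum AVC is at Q -> 0+.
Min AVC = 97
The firm should shut down if P < 97.

97


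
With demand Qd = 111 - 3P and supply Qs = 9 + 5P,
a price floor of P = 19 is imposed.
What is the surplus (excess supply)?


At P = 19:
Qd = 111 - 3*19 = 54
Qs = 9 + 5*19 = 104
Surplus = Qs - Qd = 104 - 54 = 50

50


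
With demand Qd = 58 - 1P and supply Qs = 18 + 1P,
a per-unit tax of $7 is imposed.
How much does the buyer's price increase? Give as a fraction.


With a per-unit tax, the buyer's price increase depends on relative slopes.
Supply slope: d = 1, Demand slope: b = 1
Buyer's price increase = d * tax / (b + d)
= 1 * 7 / (1 + 1)
= 7 / 2 = 7/2

7/2


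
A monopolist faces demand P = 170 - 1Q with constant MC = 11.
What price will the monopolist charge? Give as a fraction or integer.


MR = 170 - 2Q
Set MR = MC: 170 - 2Q = 11
Q* = 159/2
Substitute into demand:
P* = 170 - 1*159/2 = 181/2

181/2


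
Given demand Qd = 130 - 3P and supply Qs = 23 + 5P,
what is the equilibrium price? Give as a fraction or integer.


At equilibrium, Qd = Qs.
130 - 3P = 23 + 5P
130 - 23 = 3P + 5P
107 = 8P
P* = 107/8 = 107/8

107/8


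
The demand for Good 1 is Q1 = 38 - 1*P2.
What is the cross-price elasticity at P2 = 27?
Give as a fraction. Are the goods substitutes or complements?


dQ1/dP2 = -1
At P2 = 27: Q1 = 38 - 1*27 = 11
Exy = (dQ1/dP2)(P2/Q1) = -1 * 27 / 11 = -27/11
Since Exy < 0, the goods are complements.

-27/11 (complements)


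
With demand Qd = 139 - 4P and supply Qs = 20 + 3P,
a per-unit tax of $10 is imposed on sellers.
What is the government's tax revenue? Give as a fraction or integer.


With tax on sellers, new supply: Qs' = 20 + 3(P - 10)
= 3P - 10
New equilibrium quantity:
Q_new = 377/7
Tax revenue = tax * Q_new = 10 * 377/7 = 3770/7

3770/7


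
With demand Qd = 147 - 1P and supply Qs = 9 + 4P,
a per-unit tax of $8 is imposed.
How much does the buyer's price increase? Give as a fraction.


With a per-unit tax, the buyer's price increase depends on relative slopes.
Supply slope: d = 4, Demand slope: b = 1
Buyer's price increase = d * tax / (b + d)
= 4 * 8 / (1 + 4)
= 32 / 5 = 32/5

32/5


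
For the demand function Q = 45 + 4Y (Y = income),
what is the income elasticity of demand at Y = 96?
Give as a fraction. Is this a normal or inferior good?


dQ/dY = 4
At Y = 96: Q = 45 + 4*96 = 429
Ey = (dQ/dY)(Y/Q) = 4 * 96 / 429 = 128/143
Since Ey > 0, this is a normal good.

128/143 (normal good)


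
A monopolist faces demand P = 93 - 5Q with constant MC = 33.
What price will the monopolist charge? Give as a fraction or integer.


MR = 93 - 10Q
Set MR = MC: 93 - 10Q = 33
Q* = 6
Substitute into demand:
P* = 93 - 5*6 = 63

63


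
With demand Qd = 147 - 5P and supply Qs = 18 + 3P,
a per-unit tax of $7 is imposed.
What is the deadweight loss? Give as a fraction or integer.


Pre-tax equilibrium quantity: Q* = 531/8
Post-tax equilibrium quantity: Q_tax = 213/4
Reduction in quantity: Q* - Q_tax = 105/8
DWL = (1/2) * tax * (Q* - Q_tax)
DWL = (1/2) * 7 * 105/8 = 735/16

735/16


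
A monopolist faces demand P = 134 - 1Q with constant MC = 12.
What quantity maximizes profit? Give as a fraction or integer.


TR = P*Q = (134 - 1Q)Q = 134Q - 1Q^2
MR = dTR/dQ = 134 - 2Q
Set MR = MC:
134 - 2Q = 12
122 = 2Q
Q* = 122/2 = 61

61


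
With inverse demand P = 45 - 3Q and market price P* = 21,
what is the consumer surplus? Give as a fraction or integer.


Maximum willingness to pay (at Q=0): P_max = 45
Quantity demanded at P* = 21:
Q* = (45 - 21)/3 = 8
CS = (1/2) * Q* * (P_max - P*)
CS = (1/2) * 8 * (45 - 21)
CS = (1/2) * 8 * 24 = 96

96


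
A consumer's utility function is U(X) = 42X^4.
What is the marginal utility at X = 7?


MU = dU/dX = 42*4*X^(4-1)
MU = 168*X^3
At X = 7:
MU = 168 * 7^3
MU = 168 * 343 = 57624

57624


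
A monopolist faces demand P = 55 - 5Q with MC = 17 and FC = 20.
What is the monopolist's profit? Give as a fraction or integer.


MR = MC: 55 - 10Q = 17
Q* = 19/5
P* = 55 - 5*19/5 = 36
Profit = (P* - MC)*Q* - FC
= (36 - 17)*19/5 - 20
= 19*19/5 - 20
= 361/5 - 20 = 261/5

261/5


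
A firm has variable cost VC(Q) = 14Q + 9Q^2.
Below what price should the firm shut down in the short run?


AVC(Q) = VC(Q)/Q = 14 + 9Q
AVC is increasing in Q, so minimum AVC is at Q -> 0+.
Min AVC = 14
The firm should shut down if P < 14.

14


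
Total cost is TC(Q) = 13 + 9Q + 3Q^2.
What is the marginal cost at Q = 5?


MC = dTC/dQ = 9 + 2*3*Q
At Q = 5:
MC = 9 + 6*5
MC = 9 + 30 = 39

39


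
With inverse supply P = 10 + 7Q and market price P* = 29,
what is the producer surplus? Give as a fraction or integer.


Minimum supply price (at Q=0): P_min = 10
Quantity supplied at P* = 29:
Q* = (29 - 10)/7 = 19/7
PS = (1/2) * Q* * (P* - P_min)
PS = (1/2) * 19/7 * (29 - 10)
PS = (1/2) * 19/7 * 19 = 361/14

361/14


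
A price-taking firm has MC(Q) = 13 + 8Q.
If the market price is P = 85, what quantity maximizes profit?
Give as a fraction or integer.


In perfect competition, profit is maximized where P = MC.
85 = 13 + 8Q
72 = 8Q
Q* = 72/8 = 9

9


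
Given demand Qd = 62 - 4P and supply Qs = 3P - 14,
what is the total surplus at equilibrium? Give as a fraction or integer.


Find equilibrium: 62 - 4P = 3P - 14
62 + 14 = 7P
P* = 76/7 = 76/7
Q* = 3*76/7 - 14 = 130/7
Inverse demand: P = 31/2 - Q/4, so P_max = 31/2
Inverse supply: P = 14/3 + Q/3, so P_min = 14/3
CS = (1/2) * 130/7 * (31/2 - 76/7) = 4225/98
PS = (1/2) * 130/7 * (76/7 - 14/3) = 8450/147
TS = CS + PS = 4225/98 + 8450/147 = 4225/42

4225/42


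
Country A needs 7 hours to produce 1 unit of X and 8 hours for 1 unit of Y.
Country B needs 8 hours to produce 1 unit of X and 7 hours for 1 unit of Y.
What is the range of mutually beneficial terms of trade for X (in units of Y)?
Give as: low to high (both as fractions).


Opportunity cost of X for Country A = hours_X / hours_Y = 7/8 = 7/8 units of Y
Opportunity cost of X for Country B = hours_X / hours_Y = 8/7 = 8/7 units of Y
Terms of trade must be between the two opportunity costs.
Range: 7/8 to 8/7

7/8 to 8/7


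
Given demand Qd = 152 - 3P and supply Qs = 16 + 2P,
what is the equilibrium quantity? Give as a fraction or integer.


First find equilibrium price:
152 - 3P = 16 + 2P
P* = 136/5 = 136/5
Then substitute into demand:
Q* = 152 - 3 * 136/5 = 352/5

352/5


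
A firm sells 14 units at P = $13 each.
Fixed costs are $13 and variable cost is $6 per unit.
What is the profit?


Total Revenue = P * Q = 13 * 14 = $182
Total Cost = FC + VC*Q = 13 + 6*14 = $97
Profit = TR - TC = 182 - 97 = $85

$85


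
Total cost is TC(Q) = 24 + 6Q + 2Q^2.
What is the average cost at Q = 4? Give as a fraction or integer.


TC(4) = 24 + 6*4 + 2*4^2
TC(4) = 24 + 24 + 32 = 80
AC = TC/Q = 80/4 = 20

20


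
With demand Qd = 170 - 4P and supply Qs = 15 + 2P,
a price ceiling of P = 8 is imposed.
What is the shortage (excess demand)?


At P = 8:
Qd = 170 - 4*8 = 138
Qs = 15 + 2*8 = 31
Shortage = Qd - Qs = 138 - 31 = 107

107


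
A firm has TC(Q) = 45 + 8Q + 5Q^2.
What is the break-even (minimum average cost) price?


AC(Q) = 45/Q + 8 + 5Q
To minimize: dAC/dQ = -45/Q^2 + 5 = 0
Q^2 = 45/5 = 9
Q* = 3
Min AC = 45/3 + 8 + 5*3
Min AC = 15 + 8 + 15 = 38

38


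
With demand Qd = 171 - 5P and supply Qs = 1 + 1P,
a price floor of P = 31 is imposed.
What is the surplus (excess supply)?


At P = 31:
Qd = 171 - 5*31 = 16
Qs = 1 + 1*31 = 32
Surplus = Qs - Qd = 32 - 16 = 16

16


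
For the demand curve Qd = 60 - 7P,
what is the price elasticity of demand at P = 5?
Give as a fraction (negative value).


dQ/dP = -7
At P = 5: Q = 60 - 7*5 = 25
E = (dQ/dP)(P/Q) = (-7)(5/25) = -7/5

-7/5


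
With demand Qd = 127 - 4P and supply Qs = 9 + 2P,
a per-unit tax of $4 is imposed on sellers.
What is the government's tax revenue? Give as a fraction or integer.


With tax on sellers, new supply: Qs' = 9 + 2(P - 4)
= 1 + 2P
New equilibrium quantity:
Q_new = 43
Tax revenue = tax * Q_new = 4 * 43 = 172

172


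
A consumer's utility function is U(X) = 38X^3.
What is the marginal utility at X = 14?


MU = dU/dX = 38*3*X^(3-1)
MU = 114*X^2
At X = 14:
MU = 114 * 14^2
MU = 114 * 196 = 22344

22344


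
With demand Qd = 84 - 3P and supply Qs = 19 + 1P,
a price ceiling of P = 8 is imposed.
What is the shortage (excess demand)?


At P = 8:
Qd = 84 - 3*8 = 60
Qs = 19 + 1*8 = 27
Shortage = Qd - Qs = 60 - 27 = 33

33


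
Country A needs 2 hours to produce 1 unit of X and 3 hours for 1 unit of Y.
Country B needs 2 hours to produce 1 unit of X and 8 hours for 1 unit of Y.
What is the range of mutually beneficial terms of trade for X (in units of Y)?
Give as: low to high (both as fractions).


Opportunity cost of X for Country A = hours_X / hours_Y = 2/3 = 2/3 units of Y
Opportunity cost of X for Country B = hours_X / hours_Y = 2/8 = 1/4 units of Y
Terms of trade must be between the two opportunity costs.
Range: 1/4 to 2/3

1/4 to 2/3


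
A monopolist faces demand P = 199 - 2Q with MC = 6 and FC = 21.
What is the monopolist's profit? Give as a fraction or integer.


MR = MC: 199 - 4Q = 6
Q* = 193/4
P* = 199 - 2*193/4 = 205/2
Profit = (P* - MC)*Q* - FC
= (205/2 - 6)*193/4 - 21
= 193/2*193/4 - 21
= 37249/8 - 21 = 37081/8

37081/8


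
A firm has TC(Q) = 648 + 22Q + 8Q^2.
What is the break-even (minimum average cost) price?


AC(Q) = 648/Q + 22 + 8Q
To minimize: dAC/dQ = -648/Q^2 + 8 = 0
Q^2 = 648/8 = 81
Q* = 9
Min AC = 648/9 + 22 + 8*9
Min AC = 72 + 22 + 72 = 166

166


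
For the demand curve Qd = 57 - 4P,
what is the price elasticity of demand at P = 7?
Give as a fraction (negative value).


dQ/dP = -4
At P = 7: Q = 57 - 4*7 = 29
E = (dQ/dP)(P/Q) = (-4)(7/29) = -28/29

-28/29


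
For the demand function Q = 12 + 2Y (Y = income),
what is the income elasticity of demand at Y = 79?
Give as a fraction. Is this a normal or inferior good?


dQ/dY = 2
At Y = 79: Q = 12 + 2*79 = 170
Ey = (dQ/dY)(Y/Q) = 2 * 79 / 170 = 79/85
Since Ey > 0, this is a normal good.

79/85 (normal good)


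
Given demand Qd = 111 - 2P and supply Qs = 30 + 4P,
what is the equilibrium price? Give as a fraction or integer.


At equilibrium, Qd = Qs.
111 - 2P = 30 + 4P
111 - 30 = 2P + 4P
81 = 6P
P* = 81/6 = 27/2

27/2


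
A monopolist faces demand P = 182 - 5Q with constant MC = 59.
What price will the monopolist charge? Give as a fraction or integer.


MR = 182 - 10Q
Set MR = MC: 182 - 10Q = 59
Q* = 123/10
Substitute into demand:
P* = 182 - 5*123/10 = 241/2

241/2


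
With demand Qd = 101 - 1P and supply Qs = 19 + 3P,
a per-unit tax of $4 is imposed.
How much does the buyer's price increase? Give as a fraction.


With a per-unit tax, the buyer's price increase depends on relative slopes.
Supply slope: d = 3, Demand slope: b = 1
Buyer's price increase = d * tax / (b + d)
= 3 * 4 / (1 + 3)
= 12 / 4 = 3

3


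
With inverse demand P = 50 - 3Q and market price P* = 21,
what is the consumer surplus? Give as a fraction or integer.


Maximum willingness to pay (at Q=0): P_max = 50
Quantity demanded at P* = 21:
Q* = (50 - 21)/3 = 29/3
CS = (1/2) * Q* * (P_max - P*)
CS = (1/2) * 29/3 * (50 - 21)
CS = (1/2) * 29/3 * 29 = 841/6

841/6


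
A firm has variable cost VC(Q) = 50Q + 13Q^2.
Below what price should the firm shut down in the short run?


AVC(Q) = VC(Q)/Q = 50 + 13Q
AVC is increasing in Q, so minimum AVC is at Q -> 0+.
Min AVC = 50
The firm should shut down if P < 50.

50


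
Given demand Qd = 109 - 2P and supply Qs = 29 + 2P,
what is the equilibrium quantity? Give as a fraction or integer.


First find equilibrium price:
109 - 2P = 29 + 2P
P* = 80/4 = 20
Then substitute into demand:
Q* = 109 - 2 * 20 = 69

69


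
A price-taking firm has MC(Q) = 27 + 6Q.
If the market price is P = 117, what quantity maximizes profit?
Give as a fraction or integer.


In perfect competition, profit is maximized where P = MC.
117 = 27 + 6Q
90 = 6Q
Q* = 90/6 = 15

15


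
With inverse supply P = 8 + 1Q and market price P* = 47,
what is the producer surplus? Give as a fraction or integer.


Minimum supply price (at Q=0): P_min = 8
Quantity supplied at P* = 47:
Q* = (47 - 8)/1 = 39
PS = (1/2) * Q* * (P* - P_min)
PS = (1/2) * 39 * (47 - 8)
PS = (1/2) * 39 * 39 = 1521/2

1521/2


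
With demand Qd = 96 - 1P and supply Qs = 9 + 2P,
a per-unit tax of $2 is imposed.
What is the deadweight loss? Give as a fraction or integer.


Pre-tax equilibrium quantity: Q* = 67
Post-tax equilibrium quantity: Q_tax = 197/3
Reduction in quantity: Q* - Q_tax = 4/3
DWL = (1/2) * tax * (Q* - Q_tax)
DWL = (1/2) * 2 * 4/3 = 4/3

4/3


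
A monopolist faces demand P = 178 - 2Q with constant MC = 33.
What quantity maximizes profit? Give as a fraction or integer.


TR = P*Q = (178 - 2Q)Q = 178Q - 2Q^2
MR = dTR/dQ = 178 - 4Q
Set MR = MC:
178 - 4Q = 33
145 = 4Q
Q* = 145/4 = 145/4

145/4


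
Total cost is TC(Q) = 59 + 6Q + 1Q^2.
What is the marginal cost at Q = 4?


MC = dTC/dQ = 6 + 2*1*Q
At Q = 4:
MC = 6 + 2*4
MC = 6 + 8 = 14

14


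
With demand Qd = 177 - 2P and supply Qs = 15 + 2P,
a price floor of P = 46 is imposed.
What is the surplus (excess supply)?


At P = 46:
Qd = 177 - 2*46 = 85
Qs = 15 + 2*46 = 107
Surplus = Qs - Qd = 107 - 85 = 22

22


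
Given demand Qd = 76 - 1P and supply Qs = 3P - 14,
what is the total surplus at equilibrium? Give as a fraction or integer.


Find equilibrium: 76 - 1P = 3P - 14
76 + 14 = 4P
P* = 90/4 = 45/2
Q* = 3*45/2 - 14 = 107/2
Inverse demand: P = 76 - Q/1, so P_max = 76
Inverse supply: P = 14/3 + Q/3, so P_min = 14/3
CS = (1/2) * 107/2 * (76 - 45/2) = 11449/8
PS = (1/2) * 107/2 * (45/2 - 14/3) = 11449/24
TS = CS + PS = 11449/8 + 11449/24 = 11449/6

11449/6


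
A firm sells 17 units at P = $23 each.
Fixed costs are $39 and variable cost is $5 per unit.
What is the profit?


Total Revenue = P * Q = 23 * 17 = $391
Total Cost = FC + VC*Q = 39 + 5*17 = $124
Profit = TR - TC = 391 - 124 = $267

$267


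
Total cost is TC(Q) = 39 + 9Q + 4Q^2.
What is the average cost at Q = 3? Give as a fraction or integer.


TC(3) = 39 + 9*3 + 4*3^2
TC(3) = 39 + 27 + 36 = 102
AC = TC/Q = 102/3 = 34

34


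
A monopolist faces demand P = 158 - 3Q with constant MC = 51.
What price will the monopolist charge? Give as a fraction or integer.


MR = 158 - 6Q
Set MR = MC: 158 - 6Q = 51
Q* = 107/6
Substitute into demand:
P* = 158 - 3*107/6 = 209/2

209/2


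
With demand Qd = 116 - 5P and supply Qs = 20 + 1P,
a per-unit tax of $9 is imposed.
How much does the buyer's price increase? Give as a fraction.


With a per-unit tax, the buyer's price increase depends on relative slopes.
Supply slope: d = 1, Demand slope: b = 5
Buyer's price increase = d * tax / (b + d)
= 1 * 9 / (5 + 1)
= 9 / 6 = 3/2

3/2


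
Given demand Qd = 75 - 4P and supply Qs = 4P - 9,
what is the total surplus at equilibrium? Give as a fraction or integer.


Find equilibrium: 75 - 4P = 4P - 9
75 + 9 = 8P
P* = 84/8 = 21/2
Q* = 4*21/2 - 9 = 33
Inverse demand: P = 75/4 - Q/4, so P_max = 75/4
Inverse supply: P = 9/4 + Q/4, so P_min = 9/4
CS = (1/2) * 33 * (75/4 - 21/2) = 1089/8
PS = (1/2) * 33 * (21/2 - 9/4) = 1089/8
TS = CS + PS = 1089/8 + 1089/8 = 1089/4

1089/4


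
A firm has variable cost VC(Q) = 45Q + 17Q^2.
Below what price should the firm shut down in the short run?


AVC(Q) = VC(Q)/Q = 45 + 17Q
AVC is increasing in Q, so minimum AVC is at Q -> 0+.
Min AVC = 45
The firm should shut down if P < 45.

45


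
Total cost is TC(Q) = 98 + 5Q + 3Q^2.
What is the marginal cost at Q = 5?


MC = dTC/dQ = 5 + 2*3*Q
At Q = 5:
MC = 5 + 6*5
MC = 5 + 30 = 35

35


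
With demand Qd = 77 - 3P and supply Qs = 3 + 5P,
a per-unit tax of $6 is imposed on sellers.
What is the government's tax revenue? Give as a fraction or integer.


With tax on sellers, new supply: Qs' = 3 + 5(P - 6)
= 5P - 27
New equilibrium quantity:
Q_new = 38
Tax revenue = tax * Q_new = 6 * 38 = 228

228


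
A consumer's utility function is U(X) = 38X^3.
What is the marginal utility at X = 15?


MU = dU/dX = 38*3*X^(3-1)
MU = 114*X^2
At X = 15:
MU = 114 * 15^2
MU = 114 * 225 = 25650

25650


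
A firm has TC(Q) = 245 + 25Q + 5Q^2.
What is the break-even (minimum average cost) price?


AC(Q) = 245/Q + 25 + 5Q
To minimize: dAC/dQ = -245/Q^2 + 5 = 0
Q^2 = 245/5 = 49
Q* = 7
Min AC = 245/7 + 25 + 5*7
Min AC = 35 + 25 + 35 = 95

95


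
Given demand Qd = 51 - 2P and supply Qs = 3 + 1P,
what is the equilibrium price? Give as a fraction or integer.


At equilibrium, Qd = Qs.
51 - 2P = 3 + 1P
51 - 3 = 2P + 1P
48 = 3P
P* = 48/3 = 16

16


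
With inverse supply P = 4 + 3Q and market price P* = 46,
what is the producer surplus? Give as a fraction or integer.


Minimum supply price (at Q=0): P_min = 4
Quantity supplied at P* = 46:
Q* = (46 - 4)/3 = 14
PS = (1/2) * Q* * (P* - P_min)
PS = (1/2) * 14 * (46 - 4)
PS = (1/2) * 14 * 42 = 294

294


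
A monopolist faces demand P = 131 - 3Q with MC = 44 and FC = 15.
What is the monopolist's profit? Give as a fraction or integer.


MR = MC: 131 - 6Q = 44
Q* = 29/2
P* = 131 - 3*29/2 = 175/2
Profit = (P* - MC)*Q* - FC
= (175/2 - 44)*29/2 - 15
= 87/2*29/2 - 15
= 2523/4 - 15 = 2463/4

2463/4


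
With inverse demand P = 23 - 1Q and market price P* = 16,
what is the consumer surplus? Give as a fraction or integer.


Maximum willingness to pay (at Q=0): P_max = 23
Quantity demanded at P* = 16:
Q* = (23 - 16)/1 = 7
CS = (1/2) * Q* * (P_max - P*)
CS = (1/2) * 7 * (23 - 16)
CS = (1/2) * 7 * 7 = 49/2

49/2


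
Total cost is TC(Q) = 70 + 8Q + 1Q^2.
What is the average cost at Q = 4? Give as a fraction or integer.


TC(4) = 70 + 8*4 + 1*4^2
TC(4) = 70 + 32 + 16 = 118
AC = TC/Q = 118/4 = 59/2

59/2


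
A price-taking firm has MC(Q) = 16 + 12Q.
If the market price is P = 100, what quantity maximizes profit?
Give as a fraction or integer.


In perfect competition, profit is maximized where P = MC.
100 = 16 + 12Q
84 = 12Q
Q* = 84/12 = 7

7


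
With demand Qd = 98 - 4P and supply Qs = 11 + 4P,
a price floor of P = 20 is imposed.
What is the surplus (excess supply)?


At P = 20:
Qd = 98 - 4*20 = 18
Qs = 11 + 4*20 = 91
Surplus = Qs - Qd = 91 - 18 = 73

73


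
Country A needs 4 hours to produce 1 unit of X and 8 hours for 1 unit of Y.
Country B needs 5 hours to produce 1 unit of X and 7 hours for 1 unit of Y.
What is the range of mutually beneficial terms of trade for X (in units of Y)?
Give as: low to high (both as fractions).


Opportunity cost of X for Country A = hours_X / hours_Y = 4/8 = 1/2 units of Y
Opportunity cost of X for Country B = hours_X / hours_Y = 5/7 = 5/7 units of Y
Terms of trade must be between the two opportunity costs.
Range: 1/2 to 5/7

1/2 to 5/7


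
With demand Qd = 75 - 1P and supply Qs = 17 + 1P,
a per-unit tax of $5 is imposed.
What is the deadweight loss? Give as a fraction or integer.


Pre-tax equilibrium quantity: Q* = 46
Post-tax equilibrium quantity: Q_tax = 87/2
Reduction in quantity: Q* - Q_tax = 5/2
DWL = (1/2) * tax * (Q* - Q_tax)
DWL = (1/2) * 5 * 5/2 = 25/4

25/4


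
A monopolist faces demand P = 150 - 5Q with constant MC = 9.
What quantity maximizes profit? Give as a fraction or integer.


TR = P*Q = (150 - 5Q)Q = 150Q - 5Q^2
MR = dTR/dQ = 150 - 10Q
Set MR = MC:
150 - 10Q = 9
141 = 10Q
Q* = 141/10 = 141/10

141/10


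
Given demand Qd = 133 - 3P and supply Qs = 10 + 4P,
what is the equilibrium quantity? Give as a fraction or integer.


First find equilibrium price:
133 - 3P = 10 + 4P
P* = 123/7 = 123/7
Then substitute into demand:
Q* = 133 - 3 * 123/7 = 562/7

562/7


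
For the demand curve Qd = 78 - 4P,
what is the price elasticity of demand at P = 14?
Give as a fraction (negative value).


dQ/dP = -4
At P = 14: Q = 78 - 4*14 = 22
E = (dQ/dP)(P/Q) = (-4)(14/22) = -28/11

-28/11


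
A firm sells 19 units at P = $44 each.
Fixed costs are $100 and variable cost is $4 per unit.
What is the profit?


Total Revenue = P * Q = 44 * 19 = $836
Total Cost = FC + VC*Q = 100 + 4*19 = $176
Profit = TR - TC = 836 - 176 = $660

$660


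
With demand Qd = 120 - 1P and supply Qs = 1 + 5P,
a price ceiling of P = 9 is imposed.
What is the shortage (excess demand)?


At P = 9:
Qd = 120 - 1*9 = 111
Qs = 1 + 5*9 = 46
Shortage = Qd - Qs = 111 - 46 = 65

65


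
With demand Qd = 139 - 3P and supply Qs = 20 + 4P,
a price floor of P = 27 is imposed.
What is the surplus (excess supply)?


At P = 27:
Qd = 139 - 3*27 = 58
Qs = 20 + 4*27 = 128
Surplus = Qs - Qd = 128 - 58 = 70

70


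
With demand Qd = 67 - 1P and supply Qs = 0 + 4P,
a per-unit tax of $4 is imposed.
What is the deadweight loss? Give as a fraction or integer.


Pre-tax equilibrium quantity: Q* = 268/5
Post-tax equilibrium quantity: Q_tax = 252/5
Reduction in quantity: Q* - Q_tax = 16/5
DWL = (1/2) * tax * (Q* - Q_tax)
DWL = (1/2) * 4 * 16/5 = 32/5

32/5


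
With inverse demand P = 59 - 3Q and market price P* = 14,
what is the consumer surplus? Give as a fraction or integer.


Maximum willingness to pay (at Q=0): P_max = 59
Quantity demanded at P* = 14:
Q* = (59 - 14)/3 = 15
CS = (1/2) * Q* * (P_max - P*)
CS = (1/2) * 15 * (59 - 14)
CS = (1/2) * 15 * 45 = 675/2

675/2


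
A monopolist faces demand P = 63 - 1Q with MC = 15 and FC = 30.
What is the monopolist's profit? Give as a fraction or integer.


MR = MC: 63 - 2Q = 15
Q* = 24
P* = 63 - 1*24 = 39
Profit = (P* - MC)*Q* - FC
= (39 - 15)*24 - 30
= 24*24 - 30
= 576 - 30 = 546

546


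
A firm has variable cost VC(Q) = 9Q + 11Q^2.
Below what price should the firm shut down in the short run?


AVC(Q) = VC(Q)/Q = 9 + 11Q
AVC is increasing in Q, so minimum AVC is at Q -> 0+.
Min AVC = 9
The firm should shut down if P < 9.

9


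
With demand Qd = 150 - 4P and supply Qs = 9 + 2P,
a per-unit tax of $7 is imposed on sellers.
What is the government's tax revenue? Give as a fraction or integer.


With tax on sellers, new supply: Qs' = 9 + 2(P - 7)
= 2P - 5
New equilibrium quantity:
Q_new = 140/3
Tax revenue = tax * Q_new = 7 * 140/3 = 980/3

980/3


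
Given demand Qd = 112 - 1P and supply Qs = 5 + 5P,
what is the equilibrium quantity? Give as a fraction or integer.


First find equilibrium price:
112 - 1P = 5 + 5P
P* = 107/6 = 107/6
Then substitute into demand:
Q* = 112 - 1 * 107/6 = 565/6

565/6


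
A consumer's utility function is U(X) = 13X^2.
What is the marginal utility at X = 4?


MU = dU/dX = 13*2*X^(2-1)
MU = 26*X^1
At X = 4:
MU = 26 * 4^1
MU = 26 * 4 = 104

104


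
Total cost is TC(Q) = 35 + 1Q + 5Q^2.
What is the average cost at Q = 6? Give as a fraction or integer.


TC(6) = 35 + 1*6 + 5*6^2
TC(6) = 35 + 6 + 180 = 221
AC = TC/Q = 221/6 = 221/6

221/6


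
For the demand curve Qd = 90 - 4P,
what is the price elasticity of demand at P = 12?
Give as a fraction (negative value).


dQ/dP = -4
At P = 12: Q = 90 - 4*12 = 42
E = (dQ/dP)(P/Q) = (-4)(12/42) = -8/7

-8/7


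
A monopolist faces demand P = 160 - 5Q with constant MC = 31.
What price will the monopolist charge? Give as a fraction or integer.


MR = 160 - 10Q
Set MR = MC: 160 - 10Q = 31
Q* = 129/10
Substitute into demand:
P* = 160 - 5*129/10 = 191/2

191/2


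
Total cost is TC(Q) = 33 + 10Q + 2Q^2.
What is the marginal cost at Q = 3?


MC = dTC/dQ = 10 + 2*2*Q
At Q = 3:
MC = 10 + 4*3
MC = 10 + 12 = 22

22


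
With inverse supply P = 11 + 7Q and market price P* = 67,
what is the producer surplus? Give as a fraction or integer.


Minimum supply price (at Q=0): P_min = 11
Quantity supplied at P* = 67:
Q* = (67 - 11)/7 = 8
PS = (1/2) * Q* * (P* - P_min)
PS = (1/2) * 8 * (67 - 11)
PS = (1/2) * 8 * 56 = 224

224


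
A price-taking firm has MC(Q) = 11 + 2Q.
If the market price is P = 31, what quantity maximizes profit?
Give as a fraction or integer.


In perfect competition, profit is maximized where P = MC.
31 = 11 + 2Q
20 = 2Q
Q* = 20/2 = 10

10


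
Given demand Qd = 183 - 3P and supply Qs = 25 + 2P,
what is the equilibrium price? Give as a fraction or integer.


At equilibrium, Qd = Qs.
183 - 3P = 25 + 2P
183 - 25 = 3P + 2P
158 = 5P
P* = 158/5 = 158/5

158/5


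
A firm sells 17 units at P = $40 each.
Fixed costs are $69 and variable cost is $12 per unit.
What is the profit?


Total Revenue = P * Q = 40 * 17 = $680
Total Cost = FC + VC*Q = 69 + 12*17 = $273
Profit = TR - TC = 680 - 273 = $407

$407


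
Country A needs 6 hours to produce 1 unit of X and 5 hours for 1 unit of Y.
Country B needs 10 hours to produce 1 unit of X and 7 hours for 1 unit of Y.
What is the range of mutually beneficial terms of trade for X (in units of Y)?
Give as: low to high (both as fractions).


Opportunity cost of X for Country A = hours_X / hours_Y = 6/5 = 6/5 units of Y
Opportunity cost of X for Country B = hours_X / hours_Y = 10/7 = 10/7 units of Y
Terms of trade must be between the two opportunity costs.
Range: 6/5 to 10/7

6/5 to 10/7


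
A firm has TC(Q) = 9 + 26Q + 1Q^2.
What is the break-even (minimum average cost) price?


AC(Q) = 9/Q + 26 + 1Q
To minimize: dAC/dQ = -9/Q^2 + 1 = 0
Q^2 = 9/1 = 9
Q* = 3
Min AC = 9/3 + 26 + 1*3
Min AC = 3 + 26 + 3 = 32

32


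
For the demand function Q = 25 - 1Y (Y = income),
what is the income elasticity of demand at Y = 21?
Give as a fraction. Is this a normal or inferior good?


dQ/dY = -1
At Y = 21: Q = 25 - 1*21 = 4
Ey = (dQ/dY)(Y/Q) = -1 * 21 / 4 = -21/4
Since Ey < 0, this is a inferior good.

-21/4 (inferior good)


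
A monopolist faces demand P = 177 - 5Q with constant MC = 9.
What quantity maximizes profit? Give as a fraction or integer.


TR = P*Q = (177 - 5Q)Q = 177Q - 5Q^2
MR = dTR/dQ = 177 - 10Q
Set MR = MC:
177 - 10Q = 9
168 = 10Q
Q* = 168/10 = 84/5

84/5


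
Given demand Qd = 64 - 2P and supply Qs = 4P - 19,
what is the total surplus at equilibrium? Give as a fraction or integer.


Find equilibrium: 64 - 2P = 4P - 19
64 + 19 = 6P
P* = 83/6 = 83/6
Q* = 4*83/6 - 19 = 109/3
Inverse demand: P = 32 - Q/2, so P_max = 32
Inverse supply: P = 19/4 + Q/4, so P_min = 19/4
CS = (1/2) * 109/3 * (32 - 83/6) = 11881/36
PS = (1/2) * 109/3 * (83/6 - 19/4) = 11881/72
TS = CS + PS = 11881/36 + 11881/72 = 11881/24

11881/24


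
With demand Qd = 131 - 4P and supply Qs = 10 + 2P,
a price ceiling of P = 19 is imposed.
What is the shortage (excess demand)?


At P = 19:
Qd = 131 - 4*19 = 55
Qs = 10 + 2*19 = 48
Shortage = Qd - Qs = 55 - 48 = 7

7


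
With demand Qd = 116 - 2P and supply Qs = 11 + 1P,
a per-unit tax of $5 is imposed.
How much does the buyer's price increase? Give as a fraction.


With a per-unit tax, the buyer's price increase depends on relative slopes.
Supply slope: d = 1, Demand slope: b = 2
Buyer's price increase = d * tax / (b + d)
= 1 * 5 / (2 + 1)
= 5 / 3 = 5/3

5/3


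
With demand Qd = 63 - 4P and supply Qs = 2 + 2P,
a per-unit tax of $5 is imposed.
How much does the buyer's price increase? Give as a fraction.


With a per-unit tax, the buyer's price increase depends on relative slopes.
Supply slope: d = 2, Demand slope: b = 4
Buyer's price increase = d * tax / (b + d)
= 2 * 5 / (4 + 2)
= 10 / 6 = 5/3

5/3


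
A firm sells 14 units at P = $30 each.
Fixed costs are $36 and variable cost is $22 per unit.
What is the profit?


Total Revenue = P * Q = 30 * 14 = $420
Total Cost = FC + VC*Q = 36 + 22*14 = $344
Profit = TR - TC = 420 - 344 = $76

$76
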